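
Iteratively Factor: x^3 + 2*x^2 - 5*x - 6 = (x + 3)*(x^2 - x - 2) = (x + 1)*(x + 3)*(x - 2)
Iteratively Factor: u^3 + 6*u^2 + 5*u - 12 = (u + 4)*(u^2 + 2*u - 3) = (u - 1)*(u + 4)*(u + 3)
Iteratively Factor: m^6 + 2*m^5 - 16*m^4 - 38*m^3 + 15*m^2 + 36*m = (m - 4)*(m^5 + 6*m^4 + 8*m^3 - 6*m^2 - 9*m) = (m - 4)*(m + 1)*(m^4 + 5*m^3 + 3*m^2 - 9*m) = (m - 4)*(m - 1)*(m + 1)*(m^3 + 6*m^2 + 9*m) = m*(m - 4)*(m - 1)*(m + 1)*(m^2 + 6*m + 9) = m*(m - 4)*(m - 1)*(m + 1)*(m + 3)*(m + 3)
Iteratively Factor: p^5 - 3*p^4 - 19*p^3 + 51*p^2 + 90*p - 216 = (p - 4)*(p^4 + p^3 - 15*p^2 - 9*p + 54) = (p - 4)*(p - 3)*(p^3 + 4*p^2 - 3*p - 18) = (p - 4)*(p - 3)*(p + 3)*(p^2 + p - 6) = (p - 4)*(p - 3)*(p - 2)*(p + 3)*(p + 3)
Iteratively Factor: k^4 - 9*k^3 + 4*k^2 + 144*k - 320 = (k - 4)*(k^3 - 5*k^2 - 16*k + 80) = (k - 4)^2*(k^2 - k - 20) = (k - 5)*(k - 4)^2*(k + 4)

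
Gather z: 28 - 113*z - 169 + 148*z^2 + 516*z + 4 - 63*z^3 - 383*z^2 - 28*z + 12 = -63*z^3 - 235*z^2 + 375*z - 125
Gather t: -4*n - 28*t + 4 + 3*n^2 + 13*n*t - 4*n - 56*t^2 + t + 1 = 3*n^2 - 8*n - 56*t^2 + t*(13*n - 27) + 5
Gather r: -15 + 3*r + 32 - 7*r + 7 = 24 - 4*r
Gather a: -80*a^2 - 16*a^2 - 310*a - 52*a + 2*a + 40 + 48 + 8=-96*a^2 - 360*a + 96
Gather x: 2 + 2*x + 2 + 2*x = 4*x + 4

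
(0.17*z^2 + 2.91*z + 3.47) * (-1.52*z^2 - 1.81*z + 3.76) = -0.2584*z^4 - 4.7309*z^3 - 9.9023*z^2 + 4.6609*z + 13.0472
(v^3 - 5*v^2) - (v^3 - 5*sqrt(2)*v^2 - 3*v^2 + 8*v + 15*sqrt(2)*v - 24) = -2*v^2 + 5*sqrt(2)*v^2 - 15*sqrt(2)*v - 8*v + 24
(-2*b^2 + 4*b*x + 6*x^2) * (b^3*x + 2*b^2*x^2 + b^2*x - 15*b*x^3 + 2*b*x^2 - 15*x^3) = -2*b^5*x - 2*b^4*x + 44*b^3*x^3 - 48*b^2*x^4 + 44*b^2*x^3 - 90*b*x^5 - 48*b*x^4 - 90*x^5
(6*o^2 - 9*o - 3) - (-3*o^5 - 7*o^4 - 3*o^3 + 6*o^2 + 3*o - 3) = 3*o^5 + 7*o^4 + 3*o^3 - 12*o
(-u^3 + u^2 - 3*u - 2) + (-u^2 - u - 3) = -u^3 - 4*u - 5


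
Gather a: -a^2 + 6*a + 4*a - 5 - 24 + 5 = -a^2 + 10*a - 24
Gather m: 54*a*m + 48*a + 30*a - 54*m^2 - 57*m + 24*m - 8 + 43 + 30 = 78*a - 54*m^2 + m*(54*a - 33) + 65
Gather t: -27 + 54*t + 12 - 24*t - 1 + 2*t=32*t - 16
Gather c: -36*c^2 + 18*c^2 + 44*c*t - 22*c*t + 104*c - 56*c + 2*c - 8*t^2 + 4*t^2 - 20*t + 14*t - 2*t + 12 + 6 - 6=-18*c^2 + c*(22*t + 50) - 4*t^2 - 8*t + 12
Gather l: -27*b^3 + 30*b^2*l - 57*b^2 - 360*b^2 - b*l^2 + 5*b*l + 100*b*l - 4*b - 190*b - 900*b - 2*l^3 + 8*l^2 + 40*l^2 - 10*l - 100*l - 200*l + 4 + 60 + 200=-27*b^3 - 417*b^2 - 1094*b - 2*l^3 + l^2*(48 - b) + l*(30*b^2 + 105*b - 310) + 264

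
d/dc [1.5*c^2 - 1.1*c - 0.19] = 3.0*c - 1.1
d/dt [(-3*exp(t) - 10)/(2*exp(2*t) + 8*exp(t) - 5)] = (6*exp(2*t) + 40*exp(t) + 95)*exp(t)/(4*exp(4*t) + 32*exp(3*t) + 44*exp(2*t) - 80*exp(t) + 25)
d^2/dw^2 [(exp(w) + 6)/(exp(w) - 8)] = 14*(exp(w) + 8)*exp(w)/(exp(3*w) - 24*exp(2*w) + 192*exp(w) - 512)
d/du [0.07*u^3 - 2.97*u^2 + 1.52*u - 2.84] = 0.21*u^2 - 5.94*u + 1.52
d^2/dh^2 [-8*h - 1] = 0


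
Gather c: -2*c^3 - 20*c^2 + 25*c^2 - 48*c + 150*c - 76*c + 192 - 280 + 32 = -2*c^3 + 5*c^2 + 26*c - 56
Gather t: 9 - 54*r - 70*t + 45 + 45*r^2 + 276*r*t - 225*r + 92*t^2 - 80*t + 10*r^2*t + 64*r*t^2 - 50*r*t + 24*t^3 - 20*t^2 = 45*r^2 - 279*r + 24*t^3 + t^2*(64*r + 72) + t*(10*r^2 + 226*r - 150) + 54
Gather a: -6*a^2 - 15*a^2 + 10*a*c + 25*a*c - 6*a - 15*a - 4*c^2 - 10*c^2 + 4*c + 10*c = -21*a^2 + a*(35*c - 21) - 14*c^2 + 14*c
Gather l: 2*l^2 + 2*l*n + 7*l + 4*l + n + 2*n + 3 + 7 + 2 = 2*l^2 + l*(2*n + 11) + 3*n + 12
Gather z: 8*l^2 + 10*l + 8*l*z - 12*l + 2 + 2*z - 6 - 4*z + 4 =8*l^2 - 2*l + z*(8*l - 2)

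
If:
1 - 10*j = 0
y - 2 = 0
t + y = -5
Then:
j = 1/10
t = -7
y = 2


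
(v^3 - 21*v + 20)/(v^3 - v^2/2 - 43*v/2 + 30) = 2*(v - 1)/(2*v - 3)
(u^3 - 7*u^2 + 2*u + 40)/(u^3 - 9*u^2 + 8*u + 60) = (u - 4)/(u - 6)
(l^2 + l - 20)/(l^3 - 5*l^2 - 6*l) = (-l^2 - l + 20)/(l*(-l^2 + 5*l + 6))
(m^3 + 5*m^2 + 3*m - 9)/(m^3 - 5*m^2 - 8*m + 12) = (m^2 + 6*m + 9)/(m^2 - 4*m - 12)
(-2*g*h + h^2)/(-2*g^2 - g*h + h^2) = h/(g + h)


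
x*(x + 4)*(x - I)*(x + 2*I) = x^4 + 4*x^3 + I*x^3 + 2*x^2 + 4*I*x^2 + 8*x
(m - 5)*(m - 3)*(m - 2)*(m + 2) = m^4 - 8*m^3 + 11*m^2 + 32*m - 60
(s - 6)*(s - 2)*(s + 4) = s^3 - 4*s^2 - 20*s + 48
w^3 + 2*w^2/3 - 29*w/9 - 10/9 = (w - 5/3)*(w + 1/3)*(w + 2)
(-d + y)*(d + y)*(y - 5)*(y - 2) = -d^2*y^2 + 7*d^2*y - 10*d^2 + y^4 - 7*y^3 + 10*y^2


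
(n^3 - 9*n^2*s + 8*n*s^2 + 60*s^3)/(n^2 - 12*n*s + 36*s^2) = (-n^2 + 3*n*s + 10*s^2)/(-n + 6*s)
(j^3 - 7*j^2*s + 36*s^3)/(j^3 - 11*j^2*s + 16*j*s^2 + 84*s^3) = (-j + 3*s)/(-j + 7*s)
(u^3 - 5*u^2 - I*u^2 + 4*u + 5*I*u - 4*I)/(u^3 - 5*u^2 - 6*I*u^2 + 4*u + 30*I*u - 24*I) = (u - I)/(u - 6*I)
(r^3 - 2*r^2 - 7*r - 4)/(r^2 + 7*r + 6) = (r^2 - 3*r - 4)/(r + 6)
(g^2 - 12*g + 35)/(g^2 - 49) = (g - 5)/(g + 7)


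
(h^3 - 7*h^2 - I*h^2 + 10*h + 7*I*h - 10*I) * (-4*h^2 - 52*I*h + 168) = -4*h^5 + 28*h^4 - 48*I*h^4 + 76*h^3 + 336*I*h^3 - 812*h^2 - 648*I*h^2 + 1160*h + 1176*I*h - 1680*I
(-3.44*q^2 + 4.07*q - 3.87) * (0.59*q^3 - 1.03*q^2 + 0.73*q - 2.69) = -2.0296*q^5 + 5.9445*q^4 - 8.9866*q^3 + 16.2108*q^2 - 13.7734*q + 10.4103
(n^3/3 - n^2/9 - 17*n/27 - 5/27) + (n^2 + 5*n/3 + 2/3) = n^3/3 + 8*n^2/9 + 28*n/27 + 13/27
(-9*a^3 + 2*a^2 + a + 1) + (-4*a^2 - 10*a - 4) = -9*a^3 - 2*a^2 - 9*a - 3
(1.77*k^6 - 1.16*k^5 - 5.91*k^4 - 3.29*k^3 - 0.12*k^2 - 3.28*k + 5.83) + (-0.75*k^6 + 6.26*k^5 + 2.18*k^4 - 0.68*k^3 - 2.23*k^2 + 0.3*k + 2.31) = 1.02*k^6 + 5.1*k^5 - 3.73*k^4 - 3.97*k^3 - 2.35*k^2 - 2.98*k + 8.14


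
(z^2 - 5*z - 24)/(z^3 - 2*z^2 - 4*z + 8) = (z^2 - 5*z - 24)/(z^3 - 2*z^2 - 4*z + 8)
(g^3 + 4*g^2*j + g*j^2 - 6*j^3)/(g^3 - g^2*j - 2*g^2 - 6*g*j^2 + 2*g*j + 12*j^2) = (g^2 + 2*g*j - 3*j^2)/(g^2 - 3*g*j - 2*g + 6*j)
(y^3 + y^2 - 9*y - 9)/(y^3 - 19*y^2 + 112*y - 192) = (y^2 + 4*y + 3)/(y^2 - 16*y + 64)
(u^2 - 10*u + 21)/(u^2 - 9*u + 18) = (u - 7)/(u - 6)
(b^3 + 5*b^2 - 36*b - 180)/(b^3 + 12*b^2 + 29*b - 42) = (b^2 - b - 30)/(b^2 + 6*b - 7)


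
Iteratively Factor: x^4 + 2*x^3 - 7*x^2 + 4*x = (x + 4)*(x^3 - 2*x^2 + x) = (x - 1)*(x + 4)*(x^2 - x) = (x - 1)^2*(x + 4)*(x)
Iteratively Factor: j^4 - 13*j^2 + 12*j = (j + 4)*(j^3 - 4*j^2 + 3*j) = (j - 3)*(j + 4)*(j^2 - j) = (j - 3)*(j - 1)*(j + 4)*(j)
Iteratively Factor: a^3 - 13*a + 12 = (a + 4)*(a^2 - 4*a + 3) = (a - 3)*(a + 4)*(a - 1)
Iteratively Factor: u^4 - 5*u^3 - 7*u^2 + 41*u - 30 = (u - 1)*(u^3 - 4*u^2 - 11*u + 30) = (u - 5)*(u - 1)*(u^2 + u - 6) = (u - 5)*(u - 1)*(u + 3)*(u - 2)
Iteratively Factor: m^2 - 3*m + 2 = (m - 2)*(m - 1)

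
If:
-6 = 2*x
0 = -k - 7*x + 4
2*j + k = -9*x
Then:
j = 1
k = 25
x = -3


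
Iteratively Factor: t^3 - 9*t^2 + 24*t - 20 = (t - 2)*(t^2 - 7*t + 10) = (t - 2)^2*(t - 5)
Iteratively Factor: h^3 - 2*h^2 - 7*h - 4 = (h - 4)*(h^2 + 2*h + 1) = (h - 4)*(h + 1)*(h + 1)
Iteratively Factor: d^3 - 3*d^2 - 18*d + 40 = (d - 2)*(d^2 - d - 20) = (d - 5)*(d - 2)*(d + 4)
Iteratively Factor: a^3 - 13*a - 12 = (a + 1)*(a^2 - a - 12) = (a + 1)*(a + 3)*(a - 4)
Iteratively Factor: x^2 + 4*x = (x)*(x + 4)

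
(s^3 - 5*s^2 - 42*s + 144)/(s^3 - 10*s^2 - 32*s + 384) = (s - 3)/(s - 8)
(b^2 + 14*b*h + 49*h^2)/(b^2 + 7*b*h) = (b + 7*h)/b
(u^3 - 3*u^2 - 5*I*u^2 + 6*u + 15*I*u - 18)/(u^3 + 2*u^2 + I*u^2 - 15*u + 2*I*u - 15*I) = (u - 6*I)/(u + 5)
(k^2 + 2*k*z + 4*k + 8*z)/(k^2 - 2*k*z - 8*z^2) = (-k - 4)/(-k + 4*z)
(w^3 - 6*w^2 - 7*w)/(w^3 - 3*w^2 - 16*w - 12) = w*(w - 7)/(w^2 - 4*w - 12)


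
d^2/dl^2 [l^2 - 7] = 2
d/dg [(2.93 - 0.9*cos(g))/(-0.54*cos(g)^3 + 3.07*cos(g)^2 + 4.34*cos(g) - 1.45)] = (0.972*cos(g)^3 - 7.5096*cos(g)^2 + 17.9902*cos(g) + 11.4112)*sin(g)/(0.2916*cos(g)^6 - 3.3156*cos(g)^5 + 4.7377*cos(g)^4 + 28.2136*cos(g)^3 + 9.9326*cos(g)^2 - 12.586*cos(g) + 2.1025)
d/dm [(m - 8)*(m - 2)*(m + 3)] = 3*m^2 - 14*m - 14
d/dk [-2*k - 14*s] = -2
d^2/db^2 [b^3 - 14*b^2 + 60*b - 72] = 6*b - 28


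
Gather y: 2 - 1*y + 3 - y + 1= 6 - 2*y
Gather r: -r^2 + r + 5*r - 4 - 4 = -r^2 + 6*r - 8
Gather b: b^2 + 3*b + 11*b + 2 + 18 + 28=b^2 + 14*b + 48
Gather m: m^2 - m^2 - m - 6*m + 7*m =0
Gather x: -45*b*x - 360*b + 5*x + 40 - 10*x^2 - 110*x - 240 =-360*b - 10*x^2 + x*(-45*b - 105) - 200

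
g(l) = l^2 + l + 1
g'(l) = 2*l + 1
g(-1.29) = 1.37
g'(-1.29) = -1.58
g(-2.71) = 5.63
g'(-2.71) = -4.42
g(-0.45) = 0.75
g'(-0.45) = 0.10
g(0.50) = 1.75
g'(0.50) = 2.00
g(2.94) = 12.58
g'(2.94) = 6.88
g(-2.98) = 6.90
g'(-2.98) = -4.96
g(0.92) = 2.77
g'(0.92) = 2.84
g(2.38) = 9.04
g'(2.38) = 5.76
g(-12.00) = 133.00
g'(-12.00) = -23.00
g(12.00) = 157.00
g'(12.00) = 25.00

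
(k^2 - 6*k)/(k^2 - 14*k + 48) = k/(k - 8)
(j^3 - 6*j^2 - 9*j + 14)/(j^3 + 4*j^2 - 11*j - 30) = (j^2 - 8*j + 7)/(j^2 + 2*j - 15)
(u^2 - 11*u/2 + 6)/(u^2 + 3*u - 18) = (u^2 - 11*u/2 + 6)/(u^2 + 3*u - 18)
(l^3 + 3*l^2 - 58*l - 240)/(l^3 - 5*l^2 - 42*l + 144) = (l + 5)/(l - 3)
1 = 1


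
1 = 1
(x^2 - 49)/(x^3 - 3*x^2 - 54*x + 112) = (x - 7)/(x^2 - 10*x + 16)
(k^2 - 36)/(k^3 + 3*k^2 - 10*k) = (k^2 - 36)/(k*(k^2 + 3*k - 10))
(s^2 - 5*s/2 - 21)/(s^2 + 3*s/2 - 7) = (s - 6)/(s - 2)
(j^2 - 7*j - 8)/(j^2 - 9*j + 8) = (j + 1)/(j - 1)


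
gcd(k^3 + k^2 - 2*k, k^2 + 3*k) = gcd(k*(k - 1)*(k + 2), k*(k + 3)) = k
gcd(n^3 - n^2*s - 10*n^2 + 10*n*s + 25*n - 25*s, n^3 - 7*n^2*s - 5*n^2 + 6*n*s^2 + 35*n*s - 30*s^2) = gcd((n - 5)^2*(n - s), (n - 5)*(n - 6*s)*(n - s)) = -n^2 + n*s + 5*n - 5*s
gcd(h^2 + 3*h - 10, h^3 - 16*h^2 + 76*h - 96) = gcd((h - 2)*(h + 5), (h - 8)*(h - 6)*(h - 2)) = h - 2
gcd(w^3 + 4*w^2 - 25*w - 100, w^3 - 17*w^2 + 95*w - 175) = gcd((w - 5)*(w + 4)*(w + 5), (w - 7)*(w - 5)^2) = w - 5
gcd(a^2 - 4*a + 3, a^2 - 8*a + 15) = a - 3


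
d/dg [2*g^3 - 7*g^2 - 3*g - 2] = 6*g^2 - 14*g - 3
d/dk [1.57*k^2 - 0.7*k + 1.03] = 3.14*k - 0.7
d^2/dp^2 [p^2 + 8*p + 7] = 2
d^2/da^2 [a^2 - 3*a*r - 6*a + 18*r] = 2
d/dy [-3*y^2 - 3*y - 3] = -6*y - 3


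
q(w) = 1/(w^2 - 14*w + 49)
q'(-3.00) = 0.00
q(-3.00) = 0.01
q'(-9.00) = 0.00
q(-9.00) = 0.00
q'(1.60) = 0.01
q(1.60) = 0.03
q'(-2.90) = 0.00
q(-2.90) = 0.01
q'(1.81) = 0.01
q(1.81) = 0.04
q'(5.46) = 0.55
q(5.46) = 0.42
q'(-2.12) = 0.00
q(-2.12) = 0.01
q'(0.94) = 0.01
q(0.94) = 0.03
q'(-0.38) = 0.00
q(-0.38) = 0.02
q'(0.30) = 0.01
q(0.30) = 0.02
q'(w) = (14 - 2*w)/(w^2 - 14*w + 49)^2 = 2*(7 - w)/(w^2 - 14*w + 49)^2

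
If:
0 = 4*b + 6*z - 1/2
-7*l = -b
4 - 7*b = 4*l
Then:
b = 28/53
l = 4/53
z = -57/212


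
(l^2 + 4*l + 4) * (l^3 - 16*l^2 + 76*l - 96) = l^5 - 12*l^4 + 16*l^3 + 144*l^2 - 80*l - 384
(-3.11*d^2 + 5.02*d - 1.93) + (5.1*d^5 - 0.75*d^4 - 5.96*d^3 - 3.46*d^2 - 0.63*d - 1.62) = 5.1*d^5 - 0.75*d^4 - 5.96*d^3 - 6.57*d^2 + 4.39*d - 3.55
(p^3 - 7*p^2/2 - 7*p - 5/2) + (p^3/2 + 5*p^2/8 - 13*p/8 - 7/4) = 3*p^3/2 - 23*p^2/8 - 69*p/8 - 17/4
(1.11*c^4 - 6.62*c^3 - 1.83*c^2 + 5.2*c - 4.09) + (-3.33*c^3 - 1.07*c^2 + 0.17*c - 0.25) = 1.11*c^4 - 9.95*c^3 - 2.9*c^2 + 5.37*c - 4.34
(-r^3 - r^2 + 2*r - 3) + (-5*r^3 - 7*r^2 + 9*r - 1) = -6*r^3 - 8*r^2 + 11*r - 4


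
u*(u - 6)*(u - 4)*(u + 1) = u^4 - 9*u^3 + 14*u^2 + 24*u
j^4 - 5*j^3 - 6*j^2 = j^2*(j - 6)*(j + 1)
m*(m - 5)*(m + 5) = m^3 - 25*m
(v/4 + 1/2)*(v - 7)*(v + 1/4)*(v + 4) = v^4/4 - 3*v^3/16 - 137*v^2/16 - 129*v/8 - 7/2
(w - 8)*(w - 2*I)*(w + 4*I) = w^3 - 8*w^2 + 2*I*w^2 + 8*w - 16*I*w - 64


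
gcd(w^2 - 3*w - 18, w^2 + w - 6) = w + 3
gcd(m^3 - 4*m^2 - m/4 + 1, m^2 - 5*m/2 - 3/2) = m + 1/2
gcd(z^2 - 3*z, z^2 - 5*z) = z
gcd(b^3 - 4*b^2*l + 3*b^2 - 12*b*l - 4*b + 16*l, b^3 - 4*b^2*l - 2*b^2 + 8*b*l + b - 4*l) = b^2 - 4*b*l - b + 4*l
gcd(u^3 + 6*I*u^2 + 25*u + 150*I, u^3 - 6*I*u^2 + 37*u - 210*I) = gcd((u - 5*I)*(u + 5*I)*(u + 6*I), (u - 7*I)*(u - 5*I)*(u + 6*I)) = u^2 + I*u + 30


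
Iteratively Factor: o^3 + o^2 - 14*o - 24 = (o + 3)*(o^2 - 2*o - 8) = (o - 4)*(o + 3)*(o + 2)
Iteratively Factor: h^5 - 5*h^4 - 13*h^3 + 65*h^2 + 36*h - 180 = (h - 3)*(h^4 - 2*h^3 - 19*h^2 + 8*h + 60) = (h - 3)*(h - 2)*(h^3 - 19*h - 30) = (h - 3)*(h - 2)*(h + 2)*(h^2 - 2*h - 15) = (h - 5)*(h - 3)*(h - 2)*(h + 2)*(h + 3)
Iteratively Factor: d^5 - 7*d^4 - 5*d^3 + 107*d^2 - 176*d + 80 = (d + 4)*(d^4 - 11*d^3 + 39*d^2 - 49*d + 20) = (d - 4)*(d + 4)*(d^3 - 7*d^2 + 11*d - 5) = (d - 4)*(d - 1)*(d + 4)*(d^2 - 6*d + 5) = (d - 4)*(d - 1)^2*(d + 4)*(d - 5)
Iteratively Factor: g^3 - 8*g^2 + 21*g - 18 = (g - 3)*(g^2 - 5*g + 6) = (g - 3)*(g - 2)*(g - 3)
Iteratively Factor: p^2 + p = (p)*(p + 1)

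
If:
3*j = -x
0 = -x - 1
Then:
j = 1/3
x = -1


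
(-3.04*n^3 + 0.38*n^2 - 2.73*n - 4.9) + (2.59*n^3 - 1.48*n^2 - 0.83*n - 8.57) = -0.45*n^3 - 1.1*n^2 - 3.56*n - 13.47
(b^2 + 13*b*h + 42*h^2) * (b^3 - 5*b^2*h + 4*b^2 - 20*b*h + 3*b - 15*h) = b^5 + 8*b^4*h + 4*b^4 - 23*b^3*h^2 + 32*b^3*h + 3*b^3 - 210*b^2*h^3 - 92*b^2*h^2 + 24*b^2*h - 840*b*h^3 - 69*b*h^2 - 630*h^3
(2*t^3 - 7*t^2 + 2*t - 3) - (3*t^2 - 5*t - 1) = 2*t^3 - 10*t^2 + 7*t - 2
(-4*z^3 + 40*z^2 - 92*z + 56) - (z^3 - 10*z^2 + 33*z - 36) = -5*z^3 + 50*z^2 - 125*z + 92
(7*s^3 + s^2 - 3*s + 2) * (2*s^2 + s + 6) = 14*s^5 + 9*s^4 + 37*s^3 + 7*s^2 - 16*s + 12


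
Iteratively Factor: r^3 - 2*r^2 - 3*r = (r)*(r^2 - 2*r - 3) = r*(r + 1)*(r - 3)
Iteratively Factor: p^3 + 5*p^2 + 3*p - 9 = (p - 1)*(p^2 + 6*p + 9) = (p - 1)*(p + 3)*(p + 3)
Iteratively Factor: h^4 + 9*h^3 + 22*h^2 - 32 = (h + 4)*(h^3 + 5*h^2 + 2*h - 8) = (h + 4)^2*(h^2 + h - 2) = (h + 2)*(h + 4)^2*(h - 1)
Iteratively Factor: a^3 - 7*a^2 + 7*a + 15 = (a - 3)*(a^2 - 4*a - 5) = (a - 5)*(a - 3)*(a + 1)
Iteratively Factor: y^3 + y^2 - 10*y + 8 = (y - 1)*(y^2 + 2*y - 8) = (y - 2)*(y - 1)*(y + 4)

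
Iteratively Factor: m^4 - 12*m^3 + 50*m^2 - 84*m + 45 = (m - 5)*(m^3 - 7*m^2 + 15*m - 9) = (m - 5)*(m - 1)*(m^2 - 6*m + 9) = (m - 5)*(m - 3)*(m - 1)*(m - 3)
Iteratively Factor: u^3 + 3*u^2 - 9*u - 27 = (u + 3)*(u^2 - 9) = (u - 3)*(u + 3)*(u + 3)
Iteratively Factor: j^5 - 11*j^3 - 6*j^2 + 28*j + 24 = (j - 2)*(j^4 + 2*j^3 - 7*j^2 - 20*j - 12) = (j - 2)*(j + 1)*(j^3 + j^2 - 8*j - 12) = (j - 3)*(j - 2)*(j + 1)*(j^2 + 4*j + 4) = (j - 3)*(j - 2)*(j + 1)*(j + 2)*(j + 2)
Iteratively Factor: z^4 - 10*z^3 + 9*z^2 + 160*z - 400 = (z + 4)*(z^3 - 14*z^2 + 65*z - 100) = (z - 4)*(z + 4)*(z^2 - 10*z + 25) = (z - 5)*(z - 4)*(z + 4)*(z - 5)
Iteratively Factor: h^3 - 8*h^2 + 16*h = (h)*(h^2 - 8*h + 16) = h*(h - 4)*(h - 4)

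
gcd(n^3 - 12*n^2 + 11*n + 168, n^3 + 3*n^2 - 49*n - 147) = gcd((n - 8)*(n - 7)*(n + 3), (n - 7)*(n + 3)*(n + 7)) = n^2 - 4*n - 21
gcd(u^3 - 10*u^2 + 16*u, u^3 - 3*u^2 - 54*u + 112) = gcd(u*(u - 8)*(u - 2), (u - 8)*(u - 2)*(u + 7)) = u^2 - 10*u + 16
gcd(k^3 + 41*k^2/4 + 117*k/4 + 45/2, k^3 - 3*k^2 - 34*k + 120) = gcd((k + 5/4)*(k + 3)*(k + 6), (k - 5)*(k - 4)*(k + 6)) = k + 6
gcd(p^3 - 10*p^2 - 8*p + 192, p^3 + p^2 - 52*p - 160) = p^2 - 4*p - 32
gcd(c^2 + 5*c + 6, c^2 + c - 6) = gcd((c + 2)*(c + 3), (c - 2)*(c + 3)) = c + 3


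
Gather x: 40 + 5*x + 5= 5*x + 45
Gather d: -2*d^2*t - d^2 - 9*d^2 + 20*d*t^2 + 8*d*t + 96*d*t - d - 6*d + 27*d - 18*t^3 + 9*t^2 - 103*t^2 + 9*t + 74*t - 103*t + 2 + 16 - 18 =d^2*(-2*t - 10) + d*(20*t^2 + 104*t + 20) - 18*t^3 - 94*t^2 - 20*t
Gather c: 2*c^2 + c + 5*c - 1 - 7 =2*c^2 + 6*c - 8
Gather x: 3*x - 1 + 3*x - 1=6*x - 2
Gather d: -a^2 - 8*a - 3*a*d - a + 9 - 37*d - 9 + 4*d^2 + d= -a^2 - 9*a + 4*d^2 + d*(-3*a - 36)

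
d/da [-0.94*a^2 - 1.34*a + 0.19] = -1.88*a - 1.34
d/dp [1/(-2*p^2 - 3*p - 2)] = (4*p + 3)/(2*p^2 + 3*p + 2)^2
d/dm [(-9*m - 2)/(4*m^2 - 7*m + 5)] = (36*m^2 + 16*m - 59)/(16*m^4 - 56*m^3 + 89*m^2 - 70*m + 25)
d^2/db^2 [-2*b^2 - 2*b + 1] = -4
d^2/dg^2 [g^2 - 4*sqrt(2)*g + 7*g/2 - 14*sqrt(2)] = 2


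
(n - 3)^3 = n^3 - 9*n^2 + 27*n - 27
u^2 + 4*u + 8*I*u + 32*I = (u + 4)*(u + 8*I)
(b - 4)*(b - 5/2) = b^2 - 13*b/2 + 10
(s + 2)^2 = s^2 + 4*s + 4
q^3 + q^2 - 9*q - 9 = (q - 3)*(q + 1)*(q + 3)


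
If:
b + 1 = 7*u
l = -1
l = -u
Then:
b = 6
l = -1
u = 1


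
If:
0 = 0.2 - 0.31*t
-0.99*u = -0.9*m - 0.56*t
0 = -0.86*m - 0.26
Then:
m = -0.30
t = 0.65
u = 0.09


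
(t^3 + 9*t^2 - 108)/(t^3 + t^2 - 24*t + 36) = (t + 6)/(t - 2)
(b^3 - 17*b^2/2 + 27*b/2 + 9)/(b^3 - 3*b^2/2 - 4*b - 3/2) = (b - 6)/(b + 1)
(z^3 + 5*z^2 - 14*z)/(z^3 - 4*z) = (z + 7)/(z + 2)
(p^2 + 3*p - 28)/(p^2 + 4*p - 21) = (p - 4)/(p - 3)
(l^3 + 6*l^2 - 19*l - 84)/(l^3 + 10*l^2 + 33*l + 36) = (l^2 + 3*l - 28)/(l^2 + 7*l + 12)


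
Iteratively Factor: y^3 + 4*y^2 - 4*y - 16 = (y - 2)*(y^2 + 6*y + 8) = (y - 2)*(y + 4)*(y + 2)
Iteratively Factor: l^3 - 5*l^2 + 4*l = (l - 4)*(l^2 - l) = (l - 4)*(l - 1)*(l)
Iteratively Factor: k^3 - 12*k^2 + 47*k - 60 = (k - 4)*(k^2 - 8*k + 15) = (k - 4)*(k - 3)*(k - 5)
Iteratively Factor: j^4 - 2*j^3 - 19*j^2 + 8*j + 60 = (j + 3)*(j^3 - 5*j^2 - 4*j + 20) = (j - 2)*(j + 3)*(j^2 - 3*j - 10) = (j - 2)*(j + 2)*(j + 3)*(j - 5)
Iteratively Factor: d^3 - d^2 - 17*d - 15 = (d - 5)*(d^2 + 4*d + 3) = (d - 5)*(d + 1)*(d + 3)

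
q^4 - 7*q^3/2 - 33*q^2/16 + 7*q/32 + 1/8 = (q - 4)*(q - 1/4)*(q + 1/4)*(q + 1/2)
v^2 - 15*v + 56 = (v - 8)*(v - 7)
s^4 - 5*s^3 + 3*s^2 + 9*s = s*(s - 3)^2*(s + 1)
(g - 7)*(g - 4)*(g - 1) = g^3 - 12*g^2 + 39*g - 28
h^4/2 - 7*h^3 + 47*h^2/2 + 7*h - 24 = (h/2 + 1/2)*(h - 8)*(h - 6)*(h - 1)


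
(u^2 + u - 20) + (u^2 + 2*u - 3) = 2*u^2 + 3*u - 23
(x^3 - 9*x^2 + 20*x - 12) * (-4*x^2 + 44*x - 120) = -4*x^5 + 80*x^4 - 596*x^3 + 2008*x^2 - 2928*x + 1440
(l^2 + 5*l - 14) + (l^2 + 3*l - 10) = 2*l^2 + 8*l - 24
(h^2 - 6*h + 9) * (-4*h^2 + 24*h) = -4*h^4 + 48*h^3 - 180*h^2 + 216*h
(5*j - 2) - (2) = 5*j - 4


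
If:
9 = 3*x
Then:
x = 3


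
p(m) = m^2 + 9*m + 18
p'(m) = 2*m + 9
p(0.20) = 19.84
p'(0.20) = 9.40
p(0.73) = 25.10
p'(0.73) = 10.46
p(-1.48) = 6.87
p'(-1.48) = 6.04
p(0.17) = 19.56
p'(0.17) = 9.34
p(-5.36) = -1.51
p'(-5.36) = -1.72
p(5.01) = 88.19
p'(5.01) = 19.02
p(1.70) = 36.19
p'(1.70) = 12.40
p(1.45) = 33.15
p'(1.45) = 11.90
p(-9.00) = 18.00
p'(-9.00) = -9.00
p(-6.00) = 0.00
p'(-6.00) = -3.00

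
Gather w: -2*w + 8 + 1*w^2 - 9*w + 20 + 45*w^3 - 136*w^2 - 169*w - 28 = 45*w^3 - 135*w^2 - 180*w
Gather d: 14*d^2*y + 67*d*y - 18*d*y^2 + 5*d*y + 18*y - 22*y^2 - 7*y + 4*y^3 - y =14*d^2*y + d*(-18*y^2 + 72*y) + 4*y^3 - 22*y^2 + 10*y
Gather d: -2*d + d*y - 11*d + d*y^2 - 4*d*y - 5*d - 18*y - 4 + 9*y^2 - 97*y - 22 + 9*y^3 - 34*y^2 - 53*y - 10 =d*(y^2 - 3*y - 18) + 9*y^3 - 25*y^2 - 168*y - 36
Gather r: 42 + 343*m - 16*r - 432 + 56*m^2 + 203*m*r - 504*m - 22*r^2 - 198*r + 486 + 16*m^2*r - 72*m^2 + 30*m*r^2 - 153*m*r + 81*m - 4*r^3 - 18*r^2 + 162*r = -16*m^2 - 80*m - 4*r^3 + r^2*(30*m - 40) + r*(16*m^2 + 50*m - 52) + 96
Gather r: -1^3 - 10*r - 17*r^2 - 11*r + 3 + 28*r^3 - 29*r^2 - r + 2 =28*r^3 - 46*r^2 - 22*r + 4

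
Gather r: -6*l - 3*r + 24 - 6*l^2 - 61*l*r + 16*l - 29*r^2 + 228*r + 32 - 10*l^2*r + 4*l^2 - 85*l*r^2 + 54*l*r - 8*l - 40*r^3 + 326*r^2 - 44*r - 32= -2*l^2 + 2*l - 40*r^3 + r^2*(297 - 85*l) + r*(-10*l^2 - 7*l + 181) + 24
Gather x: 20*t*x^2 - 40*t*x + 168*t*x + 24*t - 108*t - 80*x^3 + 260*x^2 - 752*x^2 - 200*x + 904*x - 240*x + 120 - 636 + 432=-84*t - 80*x^3 + x^2*(20*t - 492) + x*(128*t + 464) - 84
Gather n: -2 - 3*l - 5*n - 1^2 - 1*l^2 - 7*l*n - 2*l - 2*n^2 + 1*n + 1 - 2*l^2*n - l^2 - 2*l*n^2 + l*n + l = -2*l^2 - 4*l + n^2*(-2*l - 2) + n*(-2*l^2 - 6*l - 4) - 2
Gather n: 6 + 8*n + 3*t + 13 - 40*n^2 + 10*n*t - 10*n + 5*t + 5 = -40*n^2 + n*(10*t - 2) + 8*t + 24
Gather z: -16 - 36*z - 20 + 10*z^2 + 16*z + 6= 10*z^2 - 20*z - 30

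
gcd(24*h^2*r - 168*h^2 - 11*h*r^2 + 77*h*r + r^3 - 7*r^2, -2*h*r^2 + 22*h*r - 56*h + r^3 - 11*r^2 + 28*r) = r - 7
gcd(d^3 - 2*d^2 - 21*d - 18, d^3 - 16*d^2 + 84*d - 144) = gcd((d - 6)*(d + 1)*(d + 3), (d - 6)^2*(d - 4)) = d - 6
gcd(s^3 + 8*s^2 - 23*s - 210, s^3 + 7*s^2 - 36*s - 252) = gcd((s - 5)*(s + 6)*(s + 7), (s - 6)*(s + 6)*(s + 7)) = s^2 + 13*s + 42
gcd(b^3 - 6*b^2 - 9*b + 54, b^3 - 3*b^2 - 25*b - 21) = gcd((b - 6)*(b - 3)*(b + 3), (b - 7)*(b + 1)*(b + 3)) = b + 3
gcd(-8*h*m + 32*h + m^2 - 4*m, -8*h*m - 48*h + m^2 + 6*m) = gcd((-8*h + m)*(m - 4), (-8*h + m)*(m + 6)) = 8*h - m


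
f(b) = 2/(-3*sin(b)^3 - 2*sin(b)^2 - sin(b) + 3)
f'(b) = 2*(9*sin(b)^2*cos(b) + 4*sin(b)*cos(b) + cos(b))/(-3*sin(b)^3 - 2*sin(b)^2 - sin(b) + 3)^2 = 2*(9*sin(b)^2 + 4*sin(b) + 1)*cos(b)/(3*sin(b)^3 + 2*sin(b)^2 + sin(b) - 3)^2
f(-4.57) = -0.70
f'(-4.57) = -0.48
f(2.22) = -3.44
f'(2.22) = -35.34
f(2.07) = -1.38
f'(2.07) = -5.21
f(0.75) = 4.56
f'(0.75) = 60.06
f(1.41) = -0.71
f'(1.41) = 0.55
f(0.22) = 0.75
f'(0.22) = 0.64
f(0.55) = 1.33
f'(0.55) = 4.19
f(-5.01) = -0.83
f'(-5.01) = 1.32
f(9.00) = 0.98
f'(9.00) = -1.83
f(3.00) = 0.71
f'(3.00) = -0.44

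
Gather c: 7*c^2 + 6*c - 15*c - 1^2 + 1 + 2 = 7*c^2 - 9*c + 2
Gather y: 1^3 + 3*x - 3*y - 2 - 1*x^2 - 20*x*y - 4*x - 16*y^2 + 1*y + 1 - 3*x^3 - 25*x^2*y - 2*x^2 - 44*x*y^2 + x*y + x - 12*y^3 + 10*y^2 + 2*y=-3*x^3 - 3*x^2 - 12*y^3 + y^2*(-44*x - 6) + y*(-25*x^2 - 19*x)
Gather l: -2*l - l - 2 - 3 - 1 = -3*l - 6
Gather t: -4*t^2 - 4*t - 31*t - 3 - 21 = -4*t^2 - 35*t - 24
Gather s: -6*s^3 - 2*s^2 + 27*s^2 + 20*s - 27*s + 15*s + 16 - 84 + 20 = -6*s^3 + 25*s^2 + 8*s - 48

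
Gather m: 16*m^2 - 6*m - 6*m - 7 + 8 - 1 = 16*m^2 - 12*m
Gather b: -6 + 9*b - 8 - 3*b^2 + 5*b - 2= -3*b^2 + 14*b - 16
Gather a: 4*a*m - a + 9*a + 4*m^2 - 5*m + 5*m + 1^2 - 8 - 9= a*(4*m + 8) + 4*m^2 - 16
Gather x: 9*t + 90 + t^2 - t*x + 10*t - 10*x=t^2 + 19*t + x*(-t - 10) + 90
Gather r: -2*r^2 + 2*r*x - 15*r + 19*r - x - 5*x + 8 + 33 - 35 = -2*r^2 + r*(2*x + 4) - 6*x + 6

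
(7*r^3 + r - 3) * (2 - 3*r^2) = -21*r^5 + 11*r^3 + 9*r^2 + 2*r - 6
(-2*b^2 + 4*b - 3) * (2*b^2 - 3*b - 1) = -4*b^4 + 14*b^3 - 16*b^2 + 5*b + 3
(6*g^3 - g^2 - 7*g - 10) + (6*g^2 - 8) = 6*g^3 + 5*g^2 - 7*g - 18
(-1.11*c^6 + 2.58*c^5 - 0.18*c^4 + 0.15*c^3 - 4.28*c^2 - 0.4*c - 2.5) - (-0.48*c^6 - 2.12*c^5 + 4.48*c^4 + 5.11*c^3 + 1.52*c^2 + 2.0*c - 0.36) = -0.63*c^6 + 4.7*c^5 - 4.66*c^4 - 4.96*c^3 - 5.8*c^2 - 2.4*c - 2.14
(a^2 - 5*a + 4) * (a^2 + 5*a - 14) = a^4 - 35*a^2 + 90*a - 56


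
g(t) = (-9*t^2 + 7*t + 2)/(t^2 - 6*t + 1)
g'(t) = (6 - 2*t)*(-9*t^2 + 7*t + 2)/(t^2 - 6*t + 1)^2 + (7 - 18*t)/(t^2 - 6*t + 1)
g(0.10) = 6.37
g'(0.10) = 102.74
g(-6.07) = -5.01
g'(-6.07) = 0.34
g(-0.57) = -1.04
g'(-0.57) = 2.08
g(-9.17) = -5.85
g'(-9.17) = 0.21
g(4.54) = 26.96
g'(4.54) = 28.03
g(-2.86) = -3.48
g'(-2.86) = 0.67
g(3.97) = 15.87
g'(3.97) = 13.49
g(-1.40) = -2.24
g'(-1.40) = 1.10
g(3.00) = 7.25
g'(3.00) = 5.88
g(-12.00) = -6.35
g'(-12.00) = 0.15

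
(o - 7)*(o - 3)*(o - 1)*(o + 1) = o^4 - 10*o^3 + 20*o^2 + 10*o - 21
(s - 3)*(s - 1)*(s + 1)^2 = s^4 - 2*s^3 - 4*s^2 + 2*s + 3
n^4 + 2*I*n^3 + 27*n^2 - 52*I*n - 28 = (n - 2*I)^2*(n - I)*(n + 7*I)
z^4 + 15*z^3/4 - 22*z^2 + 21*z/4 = z*(z - 3)*(z - 1/4)*(z + 7)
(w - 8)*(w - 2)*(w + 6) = w^3 - 4*w^2 - 44*w + 96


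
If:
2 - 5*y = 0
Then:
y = 2/5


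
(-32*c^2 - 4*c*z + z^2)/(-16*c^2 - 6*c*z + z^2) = (4*c + z)/(2*c + z)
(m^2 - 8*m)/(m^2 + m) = (m - 8)/(m + 1)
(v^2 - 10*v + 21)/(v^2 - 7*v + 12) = (v - 7)/(v - 4)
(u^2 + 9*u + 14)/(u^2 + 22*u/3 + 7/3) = 3*(u + 2)/(3*u + 1)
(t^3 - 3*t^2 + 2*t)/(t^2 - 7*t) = (t^2 - 3*t + 2)/(t - 7)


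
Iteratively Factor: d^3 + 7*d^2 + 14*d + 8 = (d + 4)*(d^2 + 3*d + 2) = (d + 1)*(d + 4)*(d + 2)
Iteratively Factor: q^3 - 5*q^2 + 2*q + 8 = (q - 2)*(q^2 - 3*q - 4) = (q - 4)*(q - 2)*(q + 1)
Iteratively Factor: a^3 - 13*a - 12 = (a + 3)*(a^2 - 3*a - 4) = (a + 1)*(a + 3)*(a - 4)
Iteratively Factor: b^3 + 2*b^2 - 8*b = (b + 4)*(b^2 - 2*b) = b*(b + 4)*(b - 2)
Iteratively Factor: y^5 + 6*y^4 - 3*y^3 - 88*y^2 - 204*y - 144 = (y + 2)*(y^4 + 4*y^3 - 11*y^2 - 66*y - 72) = (y + 2)*(y + 3)*(y^3 + y^2 - 14*y - 24) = (y - 4)*(y + 2)*(y + 3)*(y^2 + 5*y + 6) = (y - 4)*(y + 2)^2*(y + 3)*(y + 3)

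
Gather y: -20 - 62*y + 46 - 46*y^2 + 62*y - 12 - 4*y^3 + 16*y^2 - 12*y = -4*y^3 - 30*y^2 - 12*y + 14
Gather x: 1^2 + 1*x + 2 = x + 3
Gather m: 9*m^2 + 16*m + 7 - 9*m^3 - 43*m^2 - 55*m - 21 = -9*m^3 - 34*m^2 - 39*m - 14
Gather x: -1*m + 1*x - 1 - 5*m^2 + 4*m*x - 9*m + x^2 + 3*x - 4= -5*m^2 - 10*m + x^2 + x*(4*m + 4) - 5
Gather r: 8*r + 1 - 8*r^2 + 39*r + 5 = -8*r^2 + 47*r + 6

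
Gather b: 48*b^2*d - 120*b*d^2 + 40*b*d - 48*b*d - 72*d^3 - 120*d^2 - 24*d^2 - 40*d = 48*b^2*d + b*(-120*d^2 - 8*d) - 72*d^3 - 144*d^2 - 40*d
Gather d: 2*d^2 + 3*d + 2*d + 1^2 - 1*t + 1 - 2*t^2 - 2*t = 2*d^2 + 5*d - 2*t^2 - 3*t + 2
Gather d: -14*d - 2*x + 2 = -14*d - 2*x + 2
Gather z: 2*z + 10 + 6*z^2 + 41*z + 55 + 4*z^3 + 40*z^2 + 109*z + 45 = 4*z^3 + 46*z^2 + 152*z + 110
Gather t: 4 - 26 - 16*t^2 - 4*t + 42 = -16*t^2 - 4*t + 20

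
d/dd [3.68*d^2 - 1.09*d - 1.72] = 7.36*d - 1.09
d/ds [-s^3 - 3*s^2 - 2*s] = -3*s^2 - 6*s - 2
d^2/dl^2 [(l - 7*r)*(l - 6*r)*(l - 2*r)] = 6*l - 30*r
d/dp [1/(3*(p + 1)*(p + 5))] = 2*(-p - 3)/(3*(p^4 + 12*p^3 + 46*p^2 + 60*p + 25))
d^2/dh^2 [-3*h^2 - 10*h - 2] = -6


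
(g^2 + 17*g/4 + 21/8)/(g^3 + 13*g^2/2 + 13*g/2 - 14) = (g + 3/4)/(g^2 + 3*g - 4)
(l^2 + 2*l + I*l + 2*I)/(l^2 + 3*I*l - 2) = (l + 2)/(l + 2*I)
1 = 1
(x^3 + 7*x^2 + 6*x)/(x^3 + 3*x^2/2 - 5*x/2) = 2*(x^2 + 7*x + 6)/(2*x^2 + 3*x - 5)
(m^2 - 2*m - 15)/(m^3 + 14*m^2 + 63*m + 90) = (m - 5)/(m^2 + 11*m + 30)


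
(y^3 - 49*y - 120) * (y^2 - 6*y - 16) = y^5 - 6*y^4 - 65*y^3 + 174*y^2 + 1504*y + 1920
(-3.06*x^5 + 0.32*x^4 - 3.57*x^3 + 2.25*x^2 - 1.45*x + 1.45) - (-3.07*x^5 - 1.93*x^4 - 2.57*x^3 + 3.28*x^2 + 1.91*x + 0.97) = 0.00999999999999979*x^5 + 2.25*x^4 - 1.0*x^3 - 1.03*x^2 - 3.36*x + 0.48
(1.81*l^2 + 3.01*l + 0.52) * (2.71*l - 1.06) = 4.9051*l^3 + 6.2385*l^2 - 1.7814*l - 0.5512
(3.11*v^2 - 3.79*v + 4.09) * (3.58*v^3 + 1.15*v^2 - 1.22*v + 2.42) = 11.1338*v^5 - 9.9917*v^4 + 6.4895*v^3 + 16.8535*v^2 - 14.1616*v + 9.8978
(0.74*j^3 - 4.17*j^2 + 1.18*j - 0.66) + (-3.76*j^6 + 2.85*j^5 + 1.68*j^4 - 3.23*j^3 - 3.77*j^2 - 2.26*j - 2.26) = -3.76*j^6 + 2.85*j^5 + 1.68*j^4 - 2.49*j^3 - 7.94*j^2 - 1.08*j - 2.92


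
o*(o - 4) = o^2 - 4*o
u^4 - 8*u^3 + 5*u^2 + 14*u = u*(u - 7)*(u - 2)*(u + 1)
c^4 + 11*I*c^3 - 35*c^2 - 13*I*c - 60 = (c - I)*(c + 3*I)*(c + 4*I)*(c + 5*I)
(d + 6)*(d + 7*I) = d^2 + 6*d + 7*I*d + 42*I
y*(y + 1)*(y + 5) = y^3 + 6*y^2 + 5*y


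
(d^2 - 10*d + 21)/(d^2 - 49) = (d - 3)/(d + 7)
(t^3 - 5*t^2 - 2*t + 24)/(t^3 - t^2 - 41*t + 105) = (t^2 - 2*t - 8)/(t^2 + 2*t - 35)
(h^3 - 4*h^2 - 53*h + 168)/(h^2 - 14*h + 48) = (h^2 + 4*h - 21)/(h - 6)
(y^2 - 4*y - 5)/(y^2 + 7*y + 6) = (y - 5)/(y + 6)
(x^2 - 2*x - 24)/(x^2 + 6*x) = (x^2 - 2*x - 24)/(x*(x + 6))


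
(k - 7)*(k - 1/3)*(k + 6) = k^3 - 4*k^2/3 - 125*k/3 + 14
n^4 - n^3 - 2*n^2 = n^2*(n - 2)*(n + 1)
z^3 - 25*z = z*(z - 5)*(z + 5)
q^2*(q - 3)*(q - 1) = q^4 - 4*q^3 + 3*q^2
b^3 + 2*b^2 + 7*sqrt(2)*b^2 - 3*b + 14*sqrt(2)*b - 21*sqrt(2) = (b - 1)*(b + 3)*(b + 7*sqrt(2))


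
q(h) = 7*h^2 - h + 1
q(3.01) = 61.41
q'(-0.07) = -1.98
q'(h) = 14*h - 1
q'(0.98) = 12.72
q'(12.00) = 167.00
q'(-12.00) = -169.00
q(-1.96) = 29.85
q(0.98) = 6.74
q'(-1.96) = -28.44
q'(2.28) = 30.92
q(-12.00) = 1021.00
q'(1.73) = 23.22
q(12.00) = 997.00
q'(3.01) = 41.14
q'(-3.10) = -44.40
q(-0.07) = 1.10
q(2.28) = 35.11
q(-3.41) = 85.81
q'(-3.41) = -48.74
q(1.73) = 20.22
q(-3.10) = 71.37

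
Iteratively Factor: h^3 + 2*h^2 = (h)*(h^2 + 2*h) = h^2*(h + 2)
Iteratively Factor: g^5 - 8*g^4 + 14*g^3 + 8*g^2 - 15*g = (g - 5)*(g^4 - 3*g^3 - g^2 + 3*g) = (g - 5)*(g - 3)*(g^3 - g) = (g - 5)*(g - 3)*(g + 1)*(g^2 - g) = g*(g - 5)*(g - 3)*(g + 1)*(g - 1)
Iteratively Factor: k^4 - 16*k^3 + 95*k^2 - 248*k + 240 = (k - 5)*(k^3 - 11*k^2 + 40*k - 48) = (k - 5)*(k - 4)*(k^2 - 7*k + 12) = (k - 5)*(k - 4)^2*(k - 3)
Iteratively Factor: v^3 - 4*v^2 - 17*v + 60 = (v - 5)*(v^2 + v - 12) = (v - 5)*(v + 4)*(v - 3)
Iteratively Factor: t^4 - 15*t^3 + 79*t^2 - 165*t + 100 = (t - 5)*(t^3 - 10*t^2 + 29*t - 20) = (t - 5)^2*(t^2 - 5*t + 4) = (t - 5)^2*(t - 1)*(t - 4)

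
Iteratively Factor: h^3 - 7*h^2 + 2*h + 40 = (h - 5)*(h^2 - 2*h - 8) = (h - 5)*(h - 4)*(h + 2)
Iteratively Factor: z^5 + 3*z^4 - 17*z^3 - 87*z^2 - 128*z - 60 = (z - 5)*(z^4 + 8*z^3 + 23*z^2 + 28*z + 12) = (z - 5)*(z + 2)*(z^3 + 6*z^2 + 11*z + 6) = (z - 5)*(z + 2)^2*(z^2 + 4*z + 3) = (z - 5)*(z + 2)^2*(z + 3)*(z + 1)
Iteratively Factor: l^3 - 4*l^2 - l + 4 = (l - 1)*(l^2 - 3*l - 4) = (l - 1)*(l + 1)*(l - 4)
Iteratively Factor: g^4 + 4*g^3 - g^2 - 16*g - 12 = (g + 2)*(g^3 + 2*g^2 - 5*g - 6) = (g + 1)*(g + 2)*(g^2 + g - 6) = (g + 1)*(g + 2)*(g + 3)*(g - 2)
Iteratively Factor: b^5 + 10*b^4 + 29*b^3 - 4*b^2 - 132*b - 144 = (b + 3)*(b^4 + 7*b^3 + 8*b^2 - 28*b - 48) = (b + 2)*(b + 3)*(b^3 + 5*b^2 - 2*b - 24) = (b + 2)*(b + 3)^2*(b^2 + 2*b - 8) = (b + 2)*(b + 3)^2*(b + 4)*(b - 2)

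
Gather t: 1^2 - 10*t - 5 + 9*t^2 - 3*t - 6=9*t^2 - 13*t - 10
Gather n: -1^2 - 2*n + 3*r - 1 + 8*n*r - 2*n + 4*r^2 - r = n*(8*r - 4) + 4*r^2 + 2*r - 2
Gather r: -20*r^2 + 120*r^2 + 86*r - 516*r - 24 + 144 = 100*r^2 - 430*r + 120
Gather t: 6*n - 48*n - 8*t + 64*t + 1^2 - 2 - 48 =-42*n + 56*t - 49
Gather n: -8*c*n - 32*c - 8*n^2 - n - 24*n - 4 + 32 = -32*c - 8*n^2 + n*(-8*c - 25) + 28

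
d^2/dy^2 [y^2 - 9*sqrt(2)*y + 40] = 2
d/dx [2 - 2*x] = -2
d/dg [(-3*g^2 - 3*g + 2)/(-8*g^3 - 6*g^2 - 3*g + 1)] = 3*(-8*g^4 - 16*g^3 + 13*g^2 + 6*g + 1)/(64*g^6 + 96*g^5 + 84*g^4 + 20*g^3 - 3*g^2 - 6*g + 1)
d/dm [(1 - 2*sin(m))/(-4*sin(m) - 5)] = 14*cos(m)/(4*sin(m) + 5)^2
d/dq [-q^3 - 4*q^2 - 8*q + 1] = -3*q^2 - 8*q - 8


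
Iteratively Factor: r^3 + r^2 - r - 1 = (r + 1)*(r^2 - 1) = (r - 1)*(r + 1)*(r + 1)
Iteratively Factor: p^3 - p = (p)*(p^2 - 1) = p*(p - 1)*(p + 1)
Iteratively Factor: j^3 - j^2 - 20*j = (j + 4)*(j^2 - 5*j) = j*(j + 4)*(j - 5)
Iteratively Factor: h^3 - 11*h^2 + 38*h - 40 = (h - 2)*(h^2 - 9*h + 20) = (h - 5)*(h - 2)*(h - 4)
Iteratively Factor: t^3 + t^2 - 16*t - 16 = (t + 1)*(t^2 - 16) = (t - 4)*(t + 1)*(t + 4)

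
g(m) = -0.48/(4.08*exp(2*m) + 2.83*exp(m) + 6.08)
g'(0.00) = 0.03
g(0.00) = -0.04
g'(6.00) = 0.00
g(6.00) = 0.00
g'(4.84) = 0.00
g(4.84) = -0.00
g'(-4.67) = 0.00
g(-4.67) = -0.08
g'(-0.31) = 0.03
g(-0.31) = -0.05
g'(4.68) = 0.00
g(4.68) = -0.00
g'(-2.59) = 0.00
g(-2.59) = -0.08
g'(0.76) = 0.02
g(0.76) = -0.02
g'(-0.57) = 0.03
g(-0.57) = -0.05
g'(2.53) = 0.00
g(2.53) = -0.00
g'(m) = -0.48*(-8.16*exp(2*m) - 2.83*exp(m))/(4.08*exp(2*m) + 2.83*exp(m) + 6.08)^2 = (3.9168*exp(m) + 1.3584)*exp(m)/(4.08*exp(2*m) + 2.83*exp(m) + 6.08)^2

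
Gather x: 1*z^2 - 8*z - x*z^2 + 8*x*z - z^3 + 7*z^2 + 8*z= x*(-z^2 + 8*z) - z^3 + 8*z^2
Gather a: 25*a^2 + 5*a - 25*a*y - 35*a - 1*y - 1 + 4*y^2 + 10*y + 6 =25*a^2 + a*(-25*y - 30) + 4*y^2 + 9*y + 5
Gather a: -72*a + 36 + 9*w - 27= -72*a + 9*w + 9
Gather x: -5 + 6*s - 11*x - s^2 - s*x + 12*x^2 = -s^2 + 6*s + 12*x^2 + x*(-s - 11) - 5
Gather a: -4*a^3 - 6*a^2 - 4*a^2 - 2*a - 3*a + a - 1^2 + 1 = -4*a^3 - 10*a^2 - 4*a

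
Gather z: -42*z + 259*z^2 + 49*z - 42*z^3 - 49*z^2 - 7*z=-42*z^3 + 210*z^2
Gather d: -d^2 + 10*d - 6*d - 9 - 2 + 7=-d^2 + 4*d - 4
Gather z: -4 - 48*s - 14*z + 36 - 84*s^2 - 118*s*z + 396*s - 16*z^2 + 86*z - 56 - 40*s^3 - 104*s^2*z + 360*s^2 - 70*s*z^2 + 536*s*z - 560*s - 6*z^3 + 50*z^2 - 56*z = -40*s^3 + 276*s^2 - 212*s - 6*z^3 + z^2*(34 - 70*s) + z*(-104*s^2 + 418*s + 16) - 24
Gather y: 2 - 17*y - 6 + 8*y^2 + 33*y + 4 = 8*y^2 + 16*y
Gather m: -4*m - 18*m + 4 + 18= 22 - 22*m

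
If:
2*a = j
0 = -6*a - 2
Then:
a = -1/3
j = -2/3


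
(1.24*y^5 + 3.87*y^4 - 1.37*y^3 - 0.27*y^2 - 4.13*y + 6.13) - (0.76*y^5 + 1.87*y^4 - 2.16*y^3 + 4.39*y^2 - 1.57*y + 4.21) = 0.48*y^5 + 2.0*y^4 + 0.79*y^3 - 4.66*y^2 - 2.56*y + 1.92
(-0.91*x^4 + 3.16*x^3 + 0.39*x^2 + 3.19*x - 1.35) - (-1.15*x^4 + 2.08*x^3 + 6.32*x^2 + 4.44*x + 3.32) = 0.24*x^4 + 1.08*x^3 - 5.93*x^2 - 1.25*x - 4.67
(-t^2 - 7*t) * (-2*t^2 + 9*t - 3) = 2*t^4 + 5*t^3 - 60*t^2 + 21*t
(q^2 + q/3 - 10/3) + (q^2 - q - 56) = 2*q^2 - 2*q/3 - 178/3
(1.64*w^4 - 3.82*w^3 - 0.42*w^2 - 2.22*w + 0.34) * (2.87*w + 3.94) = 4.7068*w^5 - 4.5018*w^4 - 16.2562*w^3 - 8.0262*w^2 - 7.771*w + 1.3396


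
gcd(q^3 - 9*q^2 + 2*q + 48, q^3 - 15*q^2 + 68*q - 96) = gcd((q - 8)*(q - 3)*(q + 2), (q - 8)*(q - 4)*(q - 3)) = q^2 - 11*q + 24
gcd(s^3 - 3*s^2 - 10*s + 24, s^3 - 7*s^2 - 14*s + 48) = s^2 + s - 6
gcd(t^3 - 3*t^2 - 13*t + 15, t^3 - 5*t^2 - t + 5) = t^2 - 6*t + 5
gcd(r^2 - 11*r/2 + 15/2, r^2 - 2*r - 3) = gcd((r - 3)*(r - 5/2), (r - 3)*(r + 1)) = r - 3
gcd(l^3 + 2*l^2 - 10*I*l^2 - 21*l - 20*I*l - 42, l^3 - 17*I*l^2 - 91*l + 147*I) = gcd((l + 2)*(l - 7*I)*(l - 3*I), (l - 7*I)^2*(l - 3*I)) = l^2 - 10*I*l - 21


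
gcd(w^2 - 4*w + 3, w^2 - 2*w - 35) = 1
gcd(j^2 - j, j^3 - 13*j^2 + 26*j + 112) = 1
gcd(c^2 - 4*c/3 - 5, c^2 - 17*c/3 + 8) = c - 3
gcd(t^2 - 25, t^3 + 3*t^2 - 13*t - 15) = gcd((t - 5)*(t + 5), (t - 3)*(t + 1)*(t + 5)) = t + 5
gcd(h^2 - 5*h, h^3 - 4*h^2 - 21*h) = h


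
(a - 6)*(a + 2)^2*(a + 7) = a^4 + 5*a^3 - 34*a^2 - 164*a - 168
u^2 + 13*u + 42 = (u + 6)*(u + 7)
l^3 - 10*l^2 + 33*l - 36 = (l - 4)*(l - 3)^2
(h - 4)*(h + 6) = h^2 + 2*h - 24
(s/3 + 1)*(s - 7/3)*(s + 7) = s^3/3 + 23*s^2/9 - 7*s/9 - 49/3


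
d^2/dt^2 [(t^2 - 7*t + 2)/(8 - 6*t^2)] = (63*t^3 - 90*t^2 + 252*t - 40)/(27*t^6 - 108*t^4 + 144*t^2 - 64)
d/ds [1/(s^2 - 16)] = -2*s/(s^2 - 16)^2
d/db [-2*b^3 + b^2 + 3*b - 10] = -6*b^2 + 2*b + 3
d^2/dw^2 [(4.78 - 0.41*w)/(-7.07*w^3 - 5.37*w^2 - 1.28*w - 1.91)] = (122.962854*w^5 - 2773.73775*w^4 - 2887.406446*w^3 - 1153.023024*w^2 + 164.919786*w + 80.386212)/(353.393243*w^9 + 805.256739*w^8 + 803.572665*w^7 + 732.845742*w^6 + 580.573374*w^5 + 295.338477*w^4 + 158.244809*w^3 + 68.158923*w^2 + 14.008704*w + 6.967871)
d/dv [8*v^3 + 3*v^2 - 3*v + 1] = 24*v^2 + 6*v - 3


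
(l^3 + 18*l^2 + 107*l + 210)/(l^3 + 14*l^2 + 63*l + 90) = (l + 7)/(l + 3)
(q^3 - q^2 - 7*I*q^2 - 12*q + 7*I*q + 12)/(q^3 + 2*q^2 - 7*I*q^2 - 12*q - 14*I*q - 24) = (q - 1)/(q + 2)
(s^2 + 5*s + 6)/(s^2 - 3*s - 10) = (s + 3)/(s - 5)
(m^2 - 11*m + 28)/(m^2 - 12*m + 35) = (m - 4)/(m - 5)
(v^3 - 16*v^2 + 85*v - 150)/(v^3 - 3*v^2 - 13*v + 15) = (v^2 - 11*v + 30)/(v^2 + 2*v - 3)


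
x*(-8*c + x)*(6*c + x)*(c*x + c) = -48*c^3*x^2 - 48*c^3*x - 2*c^2*x^3 - 2*c^2*x^2 + c*x^4 + c*x^3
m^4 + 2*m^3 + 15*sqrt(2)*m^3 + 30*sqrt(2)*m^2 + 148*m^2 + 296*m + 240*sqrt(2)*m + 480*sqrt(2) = (m + 2)*(m + 4*sqrt(2))*(m + 5*sqrt(2))*(m + 6*sqrt(2))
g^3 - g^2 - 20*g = g*(g - 5)*(g + 4)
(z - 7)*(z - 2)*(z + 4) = z^3 - 5*z^2 - 22*z + 56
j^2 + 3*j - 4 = (j - 1)*(j + 4)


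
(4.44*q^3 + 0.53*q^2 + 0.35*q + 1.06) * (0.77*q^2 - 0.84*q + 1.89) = 3.4188*q^5 - 3.3215*q^4 + 8.2159*q^3 + 1.5239*q^2 - 0.2289*q + 2.0034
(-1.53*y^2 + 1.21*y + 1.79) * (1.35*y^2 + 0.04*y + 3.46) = -2.0655*y^4 + 1.5723*y^3 - 2.8289*y^2 + 4.2582*y + 6.1934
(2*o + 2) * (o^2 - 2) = 2*o^3 + 2*o^2 - 4*o - 4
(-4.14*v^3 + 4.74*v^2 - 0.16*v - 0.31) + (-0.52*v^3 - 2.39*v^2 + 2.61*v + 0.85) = -4.66*v^3 + 2.35*v^2 + 2.45*v + 0.54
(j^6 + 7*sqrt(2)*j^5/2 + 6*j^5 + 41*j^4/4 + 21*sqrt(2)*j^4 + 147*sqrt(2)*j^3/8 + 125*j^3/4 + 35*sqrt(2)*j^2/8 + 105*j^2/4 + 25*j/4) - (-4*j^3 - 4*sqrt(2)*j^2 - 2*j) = j^6 + 7*sqrt(2)*j^5/2 + 6*j^5 + 41*j^4/4 + 21*sqrt(2)*j^4 + 147*sqrt(2)*j^3/8 + 141*j^3/4 + 67*sqrt(2)*j^2/8 + 105*j^2/4 + 33*j/4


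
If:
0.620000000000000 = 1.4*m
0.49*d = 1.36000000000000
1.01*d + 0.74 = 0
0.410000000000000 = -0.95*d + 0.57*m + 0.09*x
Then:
No Solution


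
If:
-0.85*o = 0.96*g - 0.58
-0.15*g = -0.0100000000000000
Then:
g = 0.07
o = 0.61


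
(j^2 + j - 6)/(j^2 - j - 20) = (-j^2 - j + 6)/(-j^2 + j + 20)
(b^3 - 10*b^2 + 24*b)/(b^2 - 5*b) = (b^2 - 10*b + 24)/(b - 5)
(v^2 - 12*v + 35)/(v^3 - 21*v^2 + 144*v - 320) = (v - 7)/(v^2 - 16*v + 64)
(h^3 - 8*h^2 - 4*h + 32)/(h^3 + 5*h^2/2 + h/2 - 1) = 2*(h^2 - 10*h + 16)/(2*h^2 + h - 1)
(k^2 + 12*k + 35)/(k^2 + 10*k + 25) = (k + 7)/(k + 5)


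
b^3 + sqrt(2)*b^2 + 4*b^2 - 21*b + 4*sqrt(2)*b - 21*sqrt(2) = (b - 3)*(b + 7)*(b + sqrt(2))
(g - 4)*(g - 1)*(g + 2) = g^3 - 3*g^2 - 6*g + 8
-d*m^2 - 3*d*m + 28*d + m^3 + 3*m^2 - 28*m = (-d + m)*(m - 4)*(m + 7)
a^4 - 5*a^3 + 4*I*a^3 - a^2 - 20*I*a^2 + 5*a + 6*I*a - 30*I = (a - 5)*(a - I)*(a + 2*I)*(a + 3*I)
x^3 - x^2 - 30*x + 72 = (x - 4)*(x - 3)*(x + 6)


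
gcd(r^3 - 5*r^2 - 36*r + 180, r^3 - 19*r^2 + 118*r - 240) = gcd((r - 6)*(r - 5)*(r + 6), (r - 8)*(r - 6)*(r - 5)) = r^2 - 11*r + 30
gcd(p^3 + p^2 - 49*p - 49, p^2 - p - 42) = p - 7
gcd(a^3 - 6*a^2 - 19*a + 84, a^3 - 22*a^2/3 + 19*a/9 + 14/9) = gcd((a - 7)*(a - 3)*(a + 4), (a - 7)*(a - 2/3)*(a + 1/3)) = a - 7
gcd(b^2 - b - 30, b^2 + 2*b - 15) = b + 5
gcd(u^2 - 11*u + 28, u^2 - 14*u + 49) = u - 7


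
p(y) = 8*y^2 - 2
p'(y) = 16*y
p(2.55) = 50.02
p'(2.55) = 40.80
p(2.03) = 30.97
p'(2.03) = 32.48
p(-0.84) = 3.64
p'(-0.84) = -13.44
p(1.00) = 6.00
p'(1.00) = 16.00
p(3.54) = 98.25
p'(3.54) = 56.64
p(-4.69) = 173.97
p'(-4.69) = -75.04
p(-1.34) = 12.36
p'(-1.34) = -21.44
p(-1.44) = 14.59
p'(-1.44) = -23.04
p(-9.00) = 646.00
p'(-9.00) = -144.00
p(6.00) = 286.00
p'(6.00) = 96.00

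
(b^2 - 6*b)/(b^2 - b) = (b - 6)/(b - 1)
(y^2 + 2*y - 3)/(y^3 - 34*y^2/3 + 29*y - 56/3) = 3*(y + 3)/(3*y^2 - 31*y + 56)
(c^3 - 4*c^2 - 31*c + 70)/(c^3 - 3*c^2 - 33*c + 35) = (c - 2)/(c - 1)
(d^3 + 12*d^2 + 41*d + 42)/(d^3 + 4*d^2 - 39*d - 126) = (d + 2)/(d - 6)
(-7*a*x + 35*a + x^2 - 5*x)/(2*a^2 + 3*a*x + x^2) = (-7*a*x + 35*a + x^2 - 5*x)/(2*a^2 + 3*a*x + x^2)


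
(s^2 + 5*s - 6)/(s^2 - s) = (s + 6)/s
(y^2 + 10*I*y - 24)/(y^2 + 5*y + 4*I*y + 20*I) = (y + 6*I)/(y + 5)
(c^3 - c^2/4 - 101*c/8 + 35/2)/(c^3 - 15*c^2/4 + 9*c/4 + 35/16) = 2*(c + 4)/(2*c + 1)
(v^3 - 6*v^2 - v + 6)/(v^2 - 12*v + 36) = (v^2 - 1)/(v - 6)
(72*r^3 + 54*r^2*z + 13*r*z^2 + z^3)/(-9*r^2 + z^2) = (24*r^2 + 10*r*z + z^2)/(-3*r + z)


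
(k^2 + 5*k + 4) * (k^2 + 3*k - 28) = k^4 + 8*k^3 - 9*k^2 - 128*k - 112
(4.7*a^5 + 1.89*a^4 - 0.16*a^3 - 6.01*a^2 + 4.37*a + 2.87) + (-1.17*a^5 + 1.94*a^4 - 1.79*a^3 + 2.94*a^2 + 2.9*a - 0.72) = 3.53*a^5 + 3.83*a^4 - 1.95*a^3 - 3.07*a^2 + 7.27*a + 2.15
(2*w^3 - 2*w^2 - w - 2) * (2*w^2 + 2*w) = 4*w^5 - 6*w^3 - 6*w^2 - 4*w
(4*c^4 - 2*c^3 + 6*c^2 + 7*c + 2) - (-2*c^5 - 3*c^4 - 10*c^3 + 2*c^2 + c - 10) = 2*c^5 + 7*c^4 + 8*c^3 + 4*c^2 + 6*c + 12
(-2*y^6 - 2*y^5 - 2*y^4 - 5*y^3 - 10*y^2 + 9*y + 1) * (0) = 0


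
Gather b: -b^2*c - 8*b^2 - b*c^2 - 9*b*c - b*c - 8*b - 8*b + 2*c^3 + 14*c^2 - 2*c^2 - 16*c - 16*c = b^2*(-c - 8) + b*(-c^2 - 10*c - 16) + 2*c^3 + 12*c^2 - 32*c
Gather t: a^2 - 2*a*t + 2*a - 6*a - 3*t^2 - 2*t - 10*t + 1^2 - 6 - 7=a^2 - 4*a - 3*t^2 + t*(-2*a - 12) - 12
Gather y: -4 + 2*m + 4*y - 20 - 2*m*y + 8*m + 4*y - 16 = 10*m + y*(8 - 2*m) - 40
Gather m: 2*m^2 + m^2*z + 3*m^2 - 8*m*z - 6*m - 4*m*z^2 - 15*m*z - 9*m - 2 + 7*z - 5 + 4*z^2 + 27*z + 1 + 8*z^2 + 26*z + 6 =m^2*(z + 5) + m*(-4*z^2 - 23*z - 15) + 12*z^2 + 60*z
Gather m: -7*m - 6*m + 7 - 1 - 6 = -13*m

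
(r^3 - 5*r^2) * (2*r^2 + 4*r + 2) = 2*r^5 - 6*r^4 - 18*r^3 - 10*r^2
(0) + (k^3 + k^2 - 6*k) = k^3 + k^2 - 6*k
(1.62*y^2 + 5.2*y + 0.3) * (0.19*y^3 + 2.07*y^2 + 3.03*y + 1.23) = 0.3078*y^5 + 4.3414*y^4 + 15.7296*y^3 + 18.3696*y^2 + 7.305*y + 0.369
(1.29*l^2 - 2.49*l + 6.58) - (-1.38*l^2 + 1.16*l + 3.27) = 2.67*l^2 - 3.65*l + 3.31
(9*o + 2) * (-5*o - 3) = -45*o^2 - 37*o - 6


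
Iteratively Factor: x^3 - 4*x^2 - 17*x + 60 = (x + 4)*(x^2 - 8*x + 15) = (x - 5)*(x + 4)*(x - 3)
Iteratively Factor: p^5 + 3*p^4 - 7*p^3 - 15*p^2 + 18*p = (p)*(p^4 + 3*p^3 - 7*p^2 - 15*p + 18) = p*(p - 1)*(p^3 + 4*p^2 - 3*p - 18) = p*(p - 1)*(p + 3)*(p^2 + p - 6) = p*(p - 1)*(p + 3)^2*(p - 2)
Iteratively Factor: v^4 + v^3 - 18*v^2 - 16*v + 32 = (v - 1)*(v^3 + 2*v^2 - 16*v - 32) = (v - 1)*(v + 4)*(v^2 - 2*v - 8) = (v - 4)*(v - 1)*(v + 4)*(v + 2)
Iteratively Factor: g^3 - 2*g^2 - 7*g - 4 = (g - 4)*(g^2 + 2*g + 1) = (g - 4)*(g + 1)*(g + 1)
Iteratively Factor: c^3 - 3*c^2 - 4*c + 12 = (c + 2)*(c^2 - 5*c + 6) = (c - 3)*(c + 2)*(c - 2)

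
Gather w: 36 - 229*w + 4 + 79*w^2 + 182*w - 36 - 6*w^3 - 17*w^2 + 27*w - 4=-6*w^3 + 62*w^2 - 20*w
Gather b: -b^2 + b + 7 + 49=-b^2 + b + 56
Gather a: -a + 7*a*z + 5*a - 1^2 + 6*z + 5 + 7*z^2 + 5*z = a*(7*z + 4) + 7*z^2 + 11*z + 4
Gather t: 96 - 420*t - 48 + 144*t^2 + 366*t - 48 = 144*t^2 - 54*t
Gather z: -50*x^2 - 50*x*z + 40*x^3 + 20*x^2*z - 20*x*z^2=40*x^3 - 50*x^2 - 20*x*z^2 + z*(20*x^2 - 50*x)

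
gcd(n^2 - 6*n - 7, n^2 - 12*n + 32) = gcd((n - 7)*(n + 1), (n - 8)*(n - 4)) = 1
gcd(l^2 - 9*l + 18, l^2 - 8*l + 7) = 1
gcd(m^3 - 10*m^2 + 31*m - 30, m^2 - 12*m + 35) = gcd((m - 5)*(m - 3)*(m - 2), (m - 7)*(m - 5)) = m - 5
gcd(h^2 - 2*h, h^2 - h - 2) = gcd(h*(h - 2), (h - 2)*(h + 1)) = h - 2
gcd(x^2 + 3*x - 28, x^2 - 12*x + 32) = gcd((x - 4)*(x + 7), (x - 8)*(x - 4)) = x - 4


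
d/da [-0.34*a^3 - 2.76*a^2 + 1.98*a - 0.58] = -1.02*a^2 - 5.52*a + 1.98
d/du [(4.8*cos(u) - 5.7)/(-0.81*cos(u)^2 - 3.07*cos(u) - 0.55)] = (-3.888*cos(u)^2 + 9.234*cos(u) + 20.139)*sin(u)/(0.6561*cos(u)^4 + 4.9734*cos(u)^3 + 10.3159*cos(u)^2 + 3.377*cos(u) + 0.3025)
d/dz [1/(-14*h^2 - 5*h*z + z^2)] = (5*h - 2*z)/(14*h^2 + 5*h*z - z^2)^2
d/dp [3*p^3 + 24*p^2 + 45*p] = 9*p^2 + 48*p + 45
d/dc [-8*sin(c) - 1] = -8*cos(c)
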